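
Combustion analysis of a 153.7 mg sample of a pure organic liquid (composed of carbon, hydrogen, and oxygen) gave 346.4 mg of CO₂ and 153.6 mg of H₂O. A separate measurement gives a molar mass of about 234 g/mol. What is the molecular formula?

mol C = 0.3464 g CO₂ ÷ 44.009 g/mol = 0.0078711 mol
mol H = 2 × 0.1536 g H₂O ÷ 18.015 g/mol = 0.017052 mol
mass O = 0.1537 − (0.094540 + 0.017189) = 0.041971 g → mol O = 0.041971 ÷ 15.999 = 0.0026234 mol
Divide by the smallest (0.0026234 mol): C 3.000, H 6.500, O 1.000
Multiplying each by 2 gives whole numbers: C 6.00, H 13.00, O 2.00
Empirical formula: C6H13O2
Empirical-formula mass = 117.17 g/mol; 234 ÷ 117.17 ≈ 2, so the molecular formula is C12H26O4.

C12H26O4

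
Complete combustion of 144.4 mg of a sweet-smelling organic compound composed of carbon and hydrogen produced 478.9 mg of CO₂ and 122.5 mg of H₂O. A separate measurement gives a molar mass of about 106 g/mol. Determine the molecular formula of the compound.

mol C = 0.4789 g CO₂ ÷ 44.009 g/mol = 0.010882 mol
mol H = 2 × 0.1225 g H₂O ÷ 18.015 g/mol = 0.013600 mol
Divide by the smallest (0.010882 mol): C 1.000, H 1.250
Multiplying each by 4 gives whole numbers: C 4.00, H 5.00
Empirical formula: C4H5
Empirical-formula mass = 53.08 g/mol; 106 ÷ 53.08 ≈ 2, so the molecular formula is C8H10.

C8H10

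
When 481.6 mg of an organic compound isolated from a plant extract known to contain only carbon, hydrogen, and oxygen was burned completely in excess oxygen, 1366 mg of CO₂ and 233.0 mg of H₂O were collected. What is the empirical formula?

C6H5O

mol C = 1.366 g CO₂ ÷ 44.009 g/mol = 0.031039 mol
mol H = 2 × 0.2330 g H₂O ÷ 18.015 g/mol = 0.025867 mol
mass O = 0.4816 − (0.37281 + 0.026074) = 0.082715 g → mol O = 0.082715 ÷ 15.999 = 0.0051700 mol
Divide by the smallest (0.0051700 mol): C 6.004, H 5.003, O 1.000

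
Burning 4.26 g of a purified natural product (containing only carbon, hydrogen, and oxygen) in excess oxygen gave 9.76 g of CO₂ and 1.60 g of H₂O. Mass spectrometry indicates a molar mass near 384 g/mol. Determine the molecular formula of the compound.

C20H16O8

mol C = 9.76 g CO₂ ÷ 44.009 g/mol = 0.2218 mol
mol H = 2 × 1.60 g H₂O ÷ 18.015 g/mol = 0.1776 mol
mass O = 4.26 − (2.664 + 0.1791) = 1.417 g → mol O = 1.417 ÷ 15.999 = 0.08858 mol
Divide by the smallest (0.08858 mol): C 2.504, H 2.005, O 1.000
Multiplying each by 2 gives whole numbers: C 5.01, H 4.01, O 2.00
Empirical formula: C5H4O2
Empirical-formula mass = 96.08 g/mol; 384 ÷ 96.08 ≈ 4, so the molecular formula is C20H16O8.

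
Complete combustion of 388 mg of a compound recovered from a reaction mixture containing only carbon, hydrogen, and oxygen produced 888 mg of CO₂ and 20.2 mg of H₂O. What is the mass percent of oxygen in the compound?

37.0%

mol C = 0.888 g CO₂ ÷ 44.009 g/mol = 0.02018 mol
mol H = 2 × 0.0202 g H₂O ÷ 18.015 g/mol = 0.002243 mol
mass O = 0.388 − (0.2424 + 0.002261) = 0.1434 g → mol O = 0.1434 ÷ 15.999 = 0.008962 mol
mass % O = 0.1434 g ÷ 0.388 g × 100%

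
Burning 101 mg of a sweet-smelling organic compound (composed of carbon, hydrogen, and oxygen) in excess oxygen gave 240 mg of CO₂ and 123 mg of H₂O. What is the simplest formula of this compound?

C4H10O

mol C = 0.240 g CO₂ ÷ 44.009 g/mol = 0.005453 mol
mol H = 2 × 0.123 g H₂O ÷ 18.015 g/mol = 0.01366 mol
mass O = 0.101 − (0.06550 + 0.01376) = 0.02173 g → mol O = 0.02173 ÷ 15.999 = 0.001358 mol
Divide by the smallest (0.001358 mol): C 4.014, H 10.052, O 1.000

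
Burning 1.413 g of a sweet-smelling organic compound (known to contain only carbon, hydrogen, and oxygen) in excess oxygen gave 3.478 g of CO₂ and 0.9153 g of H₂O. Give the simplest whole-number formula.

mol C = 3.478 g CO₂ ÷ 44.009 g/mol = 0.079029 mol
mol H = 2 × 0.9153 g H₂O ÷ 18.015 g/mol = 0.10162 mol
mass O = 1.413 − (0.94922 + 0.10243) = 0.36135 g → mol O = 0.36135 ÷ 15.999 = 0.022586 mol
Divide by the smallest (0.022586 mol): C 3.499, H 4.499, O 1.000
Multiplying each by 2 gives whole numbers: C 7.00, H 9.00, O 2.00

C7H9O2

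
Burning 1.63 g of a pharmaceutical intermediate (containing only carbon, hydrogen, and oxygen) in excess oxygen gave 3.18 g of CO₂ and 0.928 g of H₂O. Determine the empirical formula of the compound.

C7H10O4

mol C = 3.18 g CO₂ ÷ 44.009 g/mol = 0.07226 mol
mol H = 2 × 0.928 g H₂O ÷ 18.015 g/mol = 0.1030 mol
mass O = 1.63 − (0.8679 + 0.1038) = 0.6583 g → mol O = 0.6583 ÷ 15.999 = 0.04114 mol
Divide by the smallest (0.04114 mol): C 1.756, H 2.504, O 1.000
Multiplying each by 4 gives whole numbers: C 7.02, H 10.02, O 4.00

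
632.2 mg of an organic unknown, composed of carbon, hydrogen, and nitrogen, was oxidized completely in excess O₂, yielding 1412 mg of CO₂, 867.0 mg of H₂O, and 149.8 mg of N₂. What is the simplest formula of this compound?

C3H9N

mol C = 1.412 g CO₂ ÷ 44.009 g/mol = 0.032084 mol
mol H = 2 × 0.8670 g H₂O ÷ 18.015 g/mol = 0.096253 mol
mol N = 2 × 0.1498 g N₂ ÷ 28.014 g/mol = 0.010695 mol
Divide by the smallest (0.010695 mol): C 3.000, H 9.000, N 1.000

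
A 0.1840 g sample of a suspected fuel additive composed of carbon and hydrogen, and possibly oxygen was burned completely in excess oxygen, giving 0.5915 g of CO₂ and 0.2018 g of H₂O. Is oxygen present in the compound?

mol C = 0.5915 g CO₂ ÷ 44.009 g/mol = 0.013440 mol
mol H = 2 × 0.2018 g H₂O ÷ 18.015 g/mol = 0.022404 mol
C and H together account for 0.18402 g — essentially the entire 0.1840 g sample — so the compound contains no oxygen.

no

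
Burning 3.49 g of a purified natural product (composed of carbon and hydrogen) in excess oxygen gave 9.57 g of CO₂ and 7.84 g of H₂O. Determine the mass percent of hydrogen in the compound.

mol C = 9.57 g CO₂ ÷ 44.009 g/mol = 0.2175 mol
mol H = 2 × 7.84 g H₂O ÷ 18.015 g/mol = 0.8704 mol
mass % H = 0.8773 g ÷ 3.49 g × 100%

25.1%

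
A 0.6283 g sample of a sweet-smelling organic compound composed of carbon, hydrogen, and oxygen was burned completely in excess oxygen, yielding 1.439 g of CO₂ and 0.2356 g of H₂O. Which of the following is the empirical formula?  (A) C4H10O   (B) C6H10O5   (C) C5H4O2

(C) C5H4O2

mol C = 1.439 g CO₂ ÷ 44.009 g/mol = 0.032698 mol
mol H = 2 × 0.2356 g H₂O ÷ 18.015 g/mol = 0.026156 mol
mass O = 0.6283 − (0.39273 + 0.026365) = 0.20920 g → mol O = 0.20920 ÷ 15.999 = 0.013076 mol
Divide by the smallest (0.013076 mol): C 2.501, H 2.000, O 1.000
Multiplying each by 2 gives whole numbers: C 5.00, H 4.00, O 2.00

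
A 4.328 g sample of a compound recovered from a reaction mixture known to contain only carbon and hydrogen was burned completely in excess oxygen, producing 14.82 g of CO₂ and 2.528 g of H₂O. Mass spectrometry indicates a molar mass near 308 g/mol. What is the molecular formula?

C24H20

mol C = 14.82 g CO₂ ÷ 44.009 g/mol = 0.33675 mol
mol H = 2 × 2.528 g H₂O ÷ 18.015 g/mol = 0.28066 mol
Divide by the smallest (0.28066 mol): C 1.200, H 1.000
Multiplying each by 5 gives whole numbers: C 6.00, H 5.00
Empirical formula: C6H5
Empirical-formula mass = 77.11 g/mol; 308 ÷ 77.11 ≈ 4, so the molecular formula is C24H20.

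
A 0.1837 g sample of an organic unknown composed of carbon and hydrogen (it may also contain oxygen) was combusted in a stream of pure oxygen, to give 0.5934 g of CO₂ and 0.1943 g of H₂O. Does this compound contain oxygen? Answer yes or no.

mol C = 0.5934 g CO₂ ÷ 44.009 g/mol = 0.013484 mol
mol H = 2 × 0.1943 g H₂O ÷ 18.015 g/mol = 0.021571 mol
C and H together account for 0.18370 g — essentially the entire 0.1837 g sample — so the compound contains no oxygen.

no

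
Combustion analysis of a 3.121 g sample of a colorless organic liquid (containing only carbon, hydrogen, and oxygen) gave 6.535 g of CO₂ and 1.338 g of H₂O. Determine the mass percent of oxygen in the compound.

38.06%

mol C = 6.535 g CO₂ ÷ 44.009 g/mol = 0.14849 mol
mol H = 2 × 1.338 g H₂O ÷ 18.015 g/mol = 0.14854 mol
mass O = 3.121 − (1.7835 + 0.14973) = 1.1877 g → mol O = 1.1877 ÷ 15.999 = 0.074238 mol
mass % O = 1.1877 g ÷ 3.121 g × 100%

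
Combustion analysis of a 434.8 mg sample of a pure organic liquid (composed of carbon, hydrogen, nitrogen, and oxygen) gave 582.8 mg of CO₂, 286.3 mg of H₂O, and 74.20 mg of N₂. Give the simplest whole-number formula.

mol C = 0.5828 g CO₂ ÷ 44.009 g/mol = 0.013243 mol
mol H = 2 × 0.2863 g H₂O ÷ 18.015 g/mol = 0.031785 mol
mol N = 2 × 0.07420 g N₂ ÷ 28.014 g/mol = 0.0052974 mol
mass O = 0.4348 − (0.15906 + 0.032039 + 0.074200) = 0.16950 g → mol O = 0.16950 ÷ 15.999 = 0.010595 mol
Divide by the smallest (0.0052974 mol): C 2.500, H 6.000, N 1.000, O 2.000
Multiplying each by 2 gives whole numbers: C 5.00, H 12.00, N 2.00, O 4.00

C5H12N2O4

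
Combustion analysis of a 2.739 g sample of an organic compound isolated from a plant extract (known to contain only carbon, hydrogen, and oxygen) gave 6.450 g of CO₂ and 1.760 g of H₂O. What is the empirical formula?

C3H4O

mol C = 6.450 g CO₂ ÷ 44.009 g/mol = 0.14656 mol
mol H = 2 × 1.760 g H₂O ÷ 18.015 g/mol = 0.19539 mol
mass O = 2.739 − (1.7603 + 0.19696) = 0.78170 g → mol O = 0.78170 ÷ 15.999 = 0.048859 mol
Divide by the smallest (0.048859 mol): C 3.000, H 3.999, O 1.000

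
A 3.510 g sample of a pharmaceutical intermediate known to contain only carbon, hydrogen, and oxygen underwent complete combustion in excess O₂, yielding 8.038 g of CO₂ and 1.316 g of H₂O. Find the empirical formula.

C5H4O2

mol C = 8.038 g CO₂ ÷ 44.009 g/mol = 0.18264 mol
mol H = 2 × 1.316 g H₂O ÷ 18.015 g/mol = 0.14610 mol
mass O = 3.510 − (2.1937 + 0.14727) = 1.1690 g → mol O = 1.1690 ÷ 15.999 = 0.073066 mol
Divide by the smallest (0.073066 mol): C 2.500, H 2.000, O 1.000
Multiplying each by 2 gives whole numbers: C 5.00, H 4.00, O 2.00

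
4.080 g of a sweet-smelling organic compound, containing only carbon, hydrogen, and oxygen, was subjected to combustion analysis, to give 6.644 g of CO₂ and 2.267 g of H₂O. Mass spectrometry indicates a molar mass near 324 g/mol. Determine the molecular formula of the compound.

C12H20O10

mol C = 6.644 g CO₂ ÷ 44.009 g/mol = 0.15097 mol
mol H = 2 × 2.267 g H₂O ÷ 18.015 g/mol = 0.25168 mol
mass O = 4.080 − (1.8133 + 0.25369) = 2.0130 g → mol O = 2.0130 ÷ 15.999 = 0.12582 mol
Divide by the smallest (0.12582 mol): C 1.200, H 2.000, O 1.000
Multiplying each by 5 gives whole numbers: C 6.00, H 10.00, O 5.00
Empirical formula: C6H10O5
Empirical-formula mass = 162.14 g/mol; 324 ÷ 162.14 ≈ 2, so the molecular formula is C12H20O10.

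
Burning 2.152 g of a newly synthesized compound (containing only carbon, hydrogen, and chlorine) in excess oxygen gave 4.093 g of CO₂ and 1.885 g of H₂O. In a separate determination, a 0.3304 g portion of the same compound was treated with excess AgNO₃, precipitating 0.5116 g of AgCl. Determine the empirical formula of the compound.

C4H9Cl

mol C = 4.093 g CO₂ ÷ 44.009 g/mol = 0.093004 mol
mol H = 2 × 1.885 g H₂O ÷ 18.015 g/mol = 0.20927 mol
From the AgCl data: mol Cl per gram of compound = (0.5116 ÷ 143.318) ÷ 0.3304 = 0.010804 mol/g, so in the 2.152 g combustion sample mol Cl = 0.023250 mol
Divide by the smallest (0.023250 mol): C 4.000, H 9.001, Cl 1.000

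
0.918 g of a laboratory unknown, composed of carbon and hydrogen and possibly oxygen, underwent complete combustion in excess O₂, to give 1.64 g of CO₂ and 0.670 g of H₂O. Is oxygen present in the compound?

yes

mol C = 1.64 g CO₂ ÷ 44.009 g/mol = 0.03727 mol
mol H = 2 × 0.670 g H₂O ÷ 18.015 g/mol = 0.07438 mol
C and H account for only 0.5226 g of the 0.918 g sample; the remaining 0.3954 g must be oxygen.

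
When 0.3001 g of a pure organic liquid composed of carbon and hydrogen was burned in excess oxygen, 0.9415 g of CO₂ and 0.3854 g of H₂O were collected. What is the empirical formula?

CH2

mol C = 0.9415 g CO₂ ÷ 44.009 g/mol = 0.021393 mol
mol H = 2 × 0.3854 g H₂O ÷ 18.015 g/mol = 0.042787 mol
Divide by the smallest (0.021393 mol): C 1.000, H 2.000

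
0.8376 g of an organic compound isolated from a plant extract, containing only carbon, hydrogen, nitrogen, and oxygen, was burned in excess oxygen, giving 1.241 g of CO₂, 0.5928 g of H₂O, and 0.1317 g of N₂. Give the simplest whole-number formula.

mol C = 1.241 g CO₂ ÷ 44.009 g/mol = 0.028199 mol
mol H = 2 × 0.5928 g H₂O ÷ 18.015 g/mol = 0.065812 mol
mol N = 2 × 0.1317 g N₂ ÷ 28.014 g/mol = 0.0094024 mol
mass O = 0.8376 − (0.33870 + 0.066338 + 0.13170) = 0.30087 g → mol O = 0.30087 ÷ 15.999 = 0.018805 mol
Divide by the smallest (0.0094024 mol): C 2.999, H 6.999, N 1.000, O 2.000

C3H7NO2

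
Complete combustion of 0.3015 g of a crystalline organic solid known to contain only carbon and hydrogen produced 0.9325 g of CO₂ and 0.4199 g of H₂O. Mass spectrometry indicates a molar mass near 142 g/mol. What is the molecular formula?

mol C = 0.9325 g CO₂ ÷ 44.009 g/mol = 0.021189 mol
mol H = 2 × 0.4199 g H₂O ÷ 18.015 g/mol = 0.046617 mol
Divide by the smallest (0.021189 mol): C 1.000, H 2.200
Multiplying each by 5 gives whole numbers: C 5.00, H 11.00
Empirical formula: C5H11
Empirical-formula mass = 71.14 g/mol; 142 ÷ 71.14 ≈ 2, so the molecular formula is C10H22.

C10H22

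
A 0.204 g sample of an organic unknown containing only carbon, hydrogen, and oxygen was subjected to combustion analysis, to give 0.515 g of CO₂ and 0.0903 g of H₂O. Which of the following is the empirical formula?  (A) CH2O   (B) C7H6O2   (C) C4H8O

(B) C7H6O2

mol C = 0.515 g CO₂ ÷ 44.009 g/mol = 0.01170 mol
mol H = 2 × 0.0903 g H₂O ÷ 18.015 g/mol = 0.01002 mol
mass O = 0.204 − (0.1406 + 0.01011) = 0.05334 g → mol O = 0.05334 ÷ 15.999 = 0.003334 mol
Divide by the smallest (0.003334 mol): C 3.510, H 3.007, O 1.000
Multiplying each by 2 gives whole numbers: C 7.02, H 6.01, O 2.00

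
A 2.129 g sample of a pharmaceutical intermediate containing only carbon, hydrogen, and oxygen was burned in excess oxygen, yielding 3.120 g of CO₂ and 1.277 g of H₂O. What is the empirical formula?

mol C = 3.120 g CO₂ ÷ 44.009 g/mol = 0.070895 mol
mol H = 2 × 1.277 g H₂O ÷ 18.015 g/mol = 0.14177 mol
mass O = 2.129 − (0.85151 + 0.14290) = 1.1346 g → mol O = 1.1346 ÷ 15.999 = 0.070916 mol
Divide by the smallest (0.070895 mol): C 1.000, H 2.000, O 1.000

CH2O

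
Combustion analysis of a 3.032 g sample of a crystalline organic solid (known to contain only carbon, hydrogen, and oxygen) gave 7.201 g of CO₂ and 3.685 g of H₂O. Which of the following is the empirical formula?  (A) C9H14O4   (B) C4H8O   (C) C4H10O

mol C = 7.201 g CO₂ ÷ 44.009 g/mol = 0.16363 mol
mol H = 2 × 3.685 g H₂O ÷ 18.015 g/mol = 0.40910 mol
mass O = 3.032 − (1.9653 + 0.41238) = 0.65432 g → mol O = 0.65432 ÷ 15.999 = 0.040897 mol
Divide by the smallest (0.040897 mol): C 4.001, H 10.003, O 1.000

(C) C4H10O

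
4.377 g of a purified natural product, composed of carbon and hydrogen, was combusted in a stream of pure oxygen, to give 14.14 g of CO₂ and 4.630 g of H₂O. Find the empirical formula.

mol C = 14.14 g CO₂ ÷ 44.009 g/mol = 0.32130 mol
mol H = 2 × 4.630 g H₂O ÷ 18.015 g/mol = 0.51402 mol
Divide by the smallest (0.32130 mol): C 1.000, H 1.600
Multiplying each by 5 gives whole numbers: C 5.00, H 8.00

C5H8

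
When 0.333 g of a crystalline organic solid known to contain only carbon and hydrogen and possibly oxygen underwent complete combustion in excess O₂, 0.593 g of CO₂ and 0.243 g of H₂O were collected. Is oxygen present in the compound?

mol C = 0.593 g CO₂ ÷ 44.009 g/mol = 0.01347 mol
mol H = 2 × 0.243 g H₂O ÷ 18.015 g/mol = 0.02698 mol
C and H account for only 0.1890 g of the 0.333 g sample; the remaining 0.1440 g must be oxygen.

yes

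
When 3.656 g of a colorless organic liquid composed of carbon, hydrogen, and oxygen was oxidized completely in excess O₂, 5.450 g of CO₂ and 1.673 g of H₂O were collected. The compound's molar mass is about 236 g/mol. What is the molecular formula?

C8H12O8

mol C = 5.450 g CO₂ ÷ 44.009 g/mol = 0.12384 mol
mol H = 2 × 1.673 g H₂O ÷ 18.015 g/mol = 0.18573 mol
mass O = 3.656 − (1.4874 + 0.18722) = 1.9814 g → mol O = 1.9814 ÷ 15.999 = 0.12384 mol
Divide by the smallest (0.12384 mol): C 1.000, H 1.500, O 1.000
Multiplying each by 2 gives whole numbers: C 2.00, H 3.00, O 2.00
Empirical formula: C2H3O2
Empirical-formula mass = 59.04 g/mol; 236 ÷ 59.04 ≈ 4, so the molecular formula is C8H12O8.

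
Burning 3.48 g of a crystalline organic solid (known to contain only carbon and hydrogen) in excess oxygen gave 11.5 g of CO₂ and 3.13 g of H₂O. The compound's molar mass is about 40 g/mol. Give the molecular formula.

mol C = 11.5 g CO₂ ÷ 44.009 g/mol = 0.2613 mol
mol H = 2 × 3.13 g H₂O ÷ 18.015 g/mol = 0.3475 mol
Divide by the smallest (0.2613 mol): C 1.000, H 1.330
Multiplying each by 3 gives whole numbers: C 3.00, H 3.99
Empirical formula: C3H4
Empirical-formula mass = 40.06 g/mol; 40 ÷ 40.06 ≈ 1, so the molecular formula is C3H4.

C3H4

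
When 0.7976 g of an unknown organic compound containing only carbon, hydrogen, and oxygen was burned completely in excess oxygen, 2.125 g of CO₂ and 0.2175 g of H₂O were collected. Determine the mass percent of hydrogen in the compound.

mol C = 2.125 g CO₂ ÷ 44.009 g/mol = 0.048286 mol
mol H = 2 × 0.2175 g H₂O ÷ 18.015 g/mol = 0.024147 mol
mass O = 0.7976 − (0.57996 + 0.024340) = 0.19330 g → mol O = 0.19330 ÷ 15.999 = 0.012082 mol
mass % H = 0.024340 g ÷ 0.7976 g × 100%

3.05%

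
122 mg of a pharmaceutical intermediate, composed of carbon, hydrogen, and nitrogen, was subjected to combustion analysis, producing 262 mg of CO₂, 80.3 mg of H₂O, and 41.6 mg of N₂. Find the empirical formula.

mol C = 0.262 g CO₂ ÷ 44.009 g/mol = 0.005953 mol
mol H = 2 × 0.0803 g H₂O ÷ 18.015 g/mol = 0.008915 mol
mol N = 2 × 0.0416 g N₂ ÷ 28.014 g/mol = 0.002970 mol
Divide by the smallest (0.002970 mol): C 2.005, H 3.002, N 1.000

C2H3N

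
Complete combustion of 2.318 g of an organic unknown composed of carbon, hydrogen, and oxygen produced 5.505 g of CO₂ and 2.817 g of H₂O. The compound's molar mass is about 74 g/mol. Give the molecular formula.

C4H10O

mol C = 5.505 g CO₂ ÷ 44.009 g/mol = 0.12509 mol
mol H = 2 × 2.817 g H₂O ÷ 18.015 g/mol = 0.31274 mol
mass O = 2.318 − (1.5024 + 0.31524) = 0.50033 g → mol O = 0.50033 ÷ 15.999 = 0.031272 mol
Divide by the smallest (0.031272 mol): C 4.000, H 10.001, O 1.000
Empirical formula: C4H10O
Empirical-formula mass = 74.12 g/mol; 74 ÷ 74.12 ≈ 1, so the molecular formula is C4H10O.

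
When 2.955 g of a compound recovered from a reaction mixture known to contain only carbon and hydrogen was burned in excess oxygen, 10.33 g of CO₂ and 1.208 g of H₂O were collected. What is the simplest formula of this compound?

mol C = 10.33 g CO₂ ÷ 44.009 g/mol = 0.23472 mol
mol H = 2 × 1.208 g H₂O ÷ 18.015 g/mol = 0.13411 mol
Divide by the smallest (0.13411 mol): C 1.750, H 1.000
Multiplying each by 4 gives whole numbers: C 7.00, H 4.00

C7H4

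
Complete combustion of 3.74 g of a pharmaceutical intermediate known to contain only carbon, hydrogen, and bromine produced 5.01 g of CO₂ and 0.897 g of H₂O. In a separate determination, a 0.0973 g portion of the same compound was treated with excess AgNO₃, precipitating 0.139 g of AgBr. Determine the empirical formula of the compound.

C8H7Br2

mol C = 5.01 g CO₂ ÷ 44.009 g/mol = 0.1138 mol
mol H = 2 × 0.897 g H₂O ÷ 18.015 g/mol = 0.09958 mol
From the AgBr data: mol Br per gram of compound = (0.139 ÷ 187.772) ÷ 0.0973 = 0.007608 mol/g, so in the 3.74 g combustion sample mol Br = 0.02845 mol
Divide by the smallest (0.02845 mol): C 4.001, H 3.500, Br 1.000
Multiplying each by 2 gives whole numbers: C 8.00, H 7.00, Br 2.00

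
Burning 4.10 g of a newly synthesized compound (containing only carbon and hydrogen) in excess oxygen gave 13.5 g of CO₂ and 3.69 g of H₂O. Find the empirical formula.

mol C = 13.5 g CO₂ ÷ 44.009 g/mol = 0.3068 mol
mol H = 2 × 3.69 g H₂O ÷ 18.015 g/mol = 0.4097 mol
Divide by the smallest (0.3068 mol): C 1.000, H 1.335
Multiplying each by 3 gives whole numbers: C 3.00, H 4.01

C3H4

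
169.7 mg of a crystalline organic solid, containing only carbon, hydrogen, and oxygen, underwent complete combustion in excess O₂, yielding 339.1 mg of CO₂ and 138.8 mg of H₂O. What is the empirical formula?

mol C = 0.3391 g CO₂ ÷ 44.009 g/mol = 0.0077052 mol
mol H = 2 × 0.1388 g H₂O ÷ 18.015 g/mol = 0.015409 mol
mass O = 0.1697 − (0.092548 + 0.015533) = 0.061620 g → mol O = 0.061620 ÷ 15.999 = 0.0038515 mol
Divide by the smallest (0.0038515 mol): C 2.001, H 4.001, O 1.000

C2H4O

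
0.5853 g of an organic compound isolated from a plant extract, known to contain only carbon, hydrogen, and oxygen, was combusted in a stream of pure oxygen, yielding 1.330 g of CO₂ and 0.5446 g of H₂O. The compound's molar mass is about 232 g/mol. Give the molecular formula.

mol C = 1.330 g CO₂ ÷ 44.009 g/mol = 0.030221 mol
mol H = 2 × 0.5446 g H₂O ÷ 18.015 g/mol = 0.060461 mol
mass O = 0.5853 − (0.36299 + 0.060944) = 0.16137 g → mol O = 0.16137 ÷ 15.999 = 0.010086 mol
Divide by the smallest (0.010086 mol): C 2.996, H 5.994, O 1.000
Empirical formula: C3H6O
Empirical-formula mass = 58.08 g/mol; 232 ÷ 58.08 ≈ 4, so the molecular formula is C12H24O4.

C12H24O4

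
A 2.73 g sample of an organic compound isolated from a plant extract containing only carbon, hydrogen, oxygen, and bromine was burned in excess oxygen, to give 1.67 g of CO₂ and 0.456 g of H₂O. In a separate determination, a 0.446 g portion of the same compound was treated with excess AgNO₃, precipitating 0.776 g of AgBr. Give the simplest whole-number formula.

mol C = 1.67 g CO₂ ÷ 44.009 g/mol = 0.03795 mol
mol H = 2 × 0.456 g H₂O ÷ 18.015 g/mol = 0.05062 mol
From the AgBr data: mol Br per gram of compound = (0.776 ÷ 187.772) ÷ 0.446 = 0.009266 mol/g, so in the 2.73 g combustion sample mol Br = 0.02530 mol
mass O = 2.73 − (0.4558 + 0.05103 + 2.021) = 0.2019 g → mol O = 0.2019 ÷ 15.999 = 0.01262 mol
Divide by the smallest (0.01262 mol): C 3.007, H 4.011, Br 2.004, O 1.000

C3H4Br2O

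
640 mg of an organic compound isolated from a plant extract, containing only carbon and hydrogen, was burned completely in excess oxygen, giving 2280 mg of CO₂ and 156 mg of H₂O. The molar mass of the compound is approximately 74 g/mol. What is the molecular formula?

mol C = 2.28 g CO₂ ÷ 44.009 g/mol = 0.05181 mol
mol H = 2 × 0.156 g H₂O ÷ 18.015 g/mol = 0.01732 mol
Divide by the smallest (0.01732 mol): C 2.991, H 1.000
Empirical formula: C3H
Empirical-formula mass = 37.04 g/mol; 74 ÷ 37.04 ≈ 2, so the molecular formula is C6H2.

C6H2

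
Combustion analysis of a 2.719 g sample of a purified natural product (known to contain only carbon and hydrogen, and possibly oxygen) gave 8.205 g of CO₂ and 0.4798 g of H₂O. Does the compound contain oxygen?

yes

mol C = 8.205 g CO₂ ÷ 44.009 g/mol = 0.18644 mol
mol H = 2 × 0.4798 g H₂O ÷ 18.015 g/mol = 0.053267 mol
C and H account for only 2.2930 g of the 2.719 g sample; the remaining 0.42599 g must be oxygen.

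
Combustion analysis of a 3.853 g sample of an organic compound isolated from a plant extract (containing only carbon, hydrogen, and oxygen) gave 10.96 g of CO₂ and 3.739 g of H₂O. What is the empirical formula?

mol C = 10.96 g CO₂ ÷ 44.009 g/mol = 0.24904 mol
mol H = 2 × 3.739 g H₂O ÷ 18.015 g/mol = 0.41510 mol
mass O = 3.853 − (2.9912 + 0.41842) = 0.44336 g → mol O = 0.44336 ÷ 15.999 = 0.027712 mol
Divide by the smallest (0.027712 mol): C 8.987, H 14.979, O 1.000

C9H15O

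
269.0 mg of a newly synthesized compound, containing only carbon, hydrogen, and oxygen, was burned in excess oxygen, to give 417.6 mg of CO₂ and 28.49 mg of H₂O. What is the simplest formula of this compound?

C3HO3

mol C = 0.4176 g CO₂ ÷ 44.009 g/mol = 0.0094890 mol
mol H = 2 × 0.02849 g H₂O ÷ 18.015 g/mol = 0.0031629 mol
mass O = 0.2690 − (0.11397 + 0.0031882) = 0.15184 g → mol O = 0.15184 ÷ 15.999 = 0.0094906 mol
Divide by the smallest (0.0031629 mol): C 3.000, H 1.000, O 3.001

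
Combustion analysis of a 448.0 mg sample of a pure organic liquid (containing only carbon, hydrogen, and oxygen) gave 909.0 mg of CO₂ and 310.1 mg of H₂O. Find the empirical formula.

mol C = 0.9090 g CO₂ ÷ 44.009 g/mol = 0.020655 mol
mol H = 2 × 0.3101 g H₂O ÷ 18.015 g/mol = 0.034427 mol
mass O = 0.4480 − (0.24809 + 0.034702) = 0.16521 g → mol O = 0.16521 ÷ 15.999 = 0.010326 mol
Divide by the smallest (0.010326 mol): C 2.000, H 3.334, O 1.000
Multiplying each by 3 gives whole numbers: C 6.00, H 10.00, O 3.00

C6H10O3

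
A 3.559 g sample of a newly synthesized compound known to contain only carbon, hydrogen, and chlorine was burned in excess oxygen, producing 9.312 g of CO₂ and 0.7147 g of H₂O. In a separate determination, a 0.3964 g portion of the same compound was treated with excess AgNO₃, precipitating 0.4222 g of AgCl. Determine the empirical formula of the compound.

C8H3Cl

mol C = 9.312 g CO₂ ÷ 44.009 g/mol = 0.21159 mol
mol H = 2 × 0.7147 g H₂O ÷ 18.015 g/mol = 0.079345 mol
From the AgCl data: mol Cl per gram of compound = (0.4222 ÷ 143.318) ÷ 0.3964 = 0.0074316 mol/g, so in the 3.559 g combustion sample mol Cl = 0.026449 mol
Divide by the smallest (0.026449 mol): C 8.000, H 3.000, Cl 1.000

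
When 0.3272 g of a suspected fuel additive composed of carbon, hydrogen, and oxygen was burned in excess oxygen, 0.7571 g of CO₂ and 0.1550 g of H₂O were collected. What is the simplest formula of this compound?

C8H8O3

mol C = 0.7571 g CO₂ ÷ 44.009 g/mol = 0.017203 mol
mol H = 2 × 0.1550 g H₂O ÷ 18.015 g/mol = 0.017208 mol
mass O = 0.3272 − (0.20663 + 0.017346) = 0.10323 g → mol O = 0.10323 ÷ 15.999 = 0.0064520 mol
Divide by the smallest (0.0064520 mol): C 2.666, H 2.667, O 1.000
Multiplying each by 3 gives whole numbers: C 8.00, H 8.00, O 3.00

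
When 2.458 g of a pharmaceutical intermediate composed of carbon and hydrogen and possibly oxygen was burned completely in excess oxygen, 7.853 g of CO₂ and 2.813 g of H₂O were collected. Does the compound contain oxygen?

no

mol C = 7.853 g CO₂ ÷ 44.009 g/mol = 0.17844 mol
mol H = 2 × 2.813 g H₂O ÷ 18.015 g/mol = 0.31230 mol
C and H together account for 2.4580 g — essentially the entire 2.458 g sample — so the compound contains no oxygen.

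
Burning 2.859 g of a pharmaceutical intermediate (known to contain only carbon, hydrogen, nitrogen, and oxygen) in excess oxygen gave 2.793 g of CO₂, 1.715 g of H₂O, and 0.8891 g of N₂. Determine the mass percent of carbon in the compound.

26.66%

mol C = 2.793 g CO₂ ÷ 44.009 g/mol = 0.063464 mol
mol H = 2 × 1.715 g H₂O ÷ 18.015 g/mol = 0.19040 mol
mol N = 2 × 0.8891 g N₂ ÷ 28.014 g/mol = 0.063475 mol
mass O = 2.859 − (0.76227 + 0.19192 + 0.88910) = 1.0157 g → mol O = 1.0157 ÷ 15.999 = 0.063486 mol
mass % C = 0.76227 g ÷ 2.859 g × 100%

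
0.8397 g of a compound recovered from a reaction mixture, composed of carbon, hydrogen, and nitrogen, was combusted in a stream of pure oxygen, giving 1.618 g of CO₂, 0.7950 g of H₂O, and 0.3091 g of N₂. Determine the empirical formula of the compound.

C5H12N3

mol C = 1.618 g CO₂ ÷ 44.009 g/mol = 0.036765 mol
mol H = 2 × 0.7950 g H₂O ÷ 18.015 g/mol = 0.088260 mol
mol N = 2 × 0.3091 g N₂ ÷ 28.014 g/mol = 0.022068 mol
Divide by the smallest (0.022068 mol): C 1.666, H 4.000, N 1.000
Multiplying each by 3 gives whole numbers: C 5.00, H 12.00, N 3.00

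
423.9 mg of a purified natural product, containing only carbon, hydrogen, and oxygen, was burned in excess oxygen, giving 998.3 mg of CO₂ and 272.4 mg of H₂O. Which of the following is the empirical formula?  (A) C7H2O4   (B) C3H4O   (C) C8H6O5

mol C = 0.9983 g CO₂ ÷ 44.009 g/mol = 0.022684 mol
mol H = 2 × 0.2724 g H₂O ÷ 18.015 g/mol = 0.030241 mol
mass O = 0.4239 − (0.27246 + 0.030483) = 0.12096 g → mol O = 0.12096 ÷ 15.999 = 0.0075604 mol
Divide by the smallest (0.0075604 mol): C 3.000, H 4.000, O 1.000

(B) C3H4O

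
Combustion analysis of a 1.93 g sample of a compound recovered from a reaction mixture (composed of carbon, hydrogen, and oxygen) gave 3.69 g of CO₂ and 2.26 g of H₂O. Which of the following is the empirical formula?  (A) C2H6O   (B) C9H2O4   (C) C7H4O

mol C = 3.69 g CO₂ ÷ 44.009 g/mol = 0.08385 mol
mol H = 2 × 2.26 g H₂O ÷ 18.015 g/mol = 0.2509 mol
mass O = 1.93 − (1.007 + 0.2529) = 0.6700 g → mol O = 0.6700 ÷ 15.999 = 0.04188 mol
Divide by the smallest (0.04188 mol): C 2.002, H 5.991, O 1.000

(A) C2H6O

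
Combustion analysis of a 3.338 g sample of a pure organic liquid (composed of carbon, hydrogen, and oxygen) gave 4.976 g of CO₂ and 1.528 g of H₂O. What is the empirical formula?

mol C = 4.976 g CO₂ ÷ 44.009 g/mol = 0.11307 mol
mol H = 2 × 1.528 g H₂O ÷ 18.015 g/mol = 0.16964 mol
mass O = 3.338 − (1.3581 + 0.17099) = 1.8089 g → mol O = 1.8089 ÷ 15.999 = 0.11307 mol
Divide by the smallest (0.11307 mol): C 1.000, H 1.500, O 1.000
Multiplying each by 2 gives whole numbers: C 2.00, H 3.00, O 2.00

C2H3O2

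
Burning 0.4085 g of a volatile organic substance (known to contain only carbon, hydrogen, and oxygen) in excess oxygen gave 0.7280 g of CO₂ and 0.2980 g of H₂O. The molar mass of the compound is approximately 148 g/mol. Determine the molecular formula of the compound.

C6H12O4

mol C = 0.7280 g CO₂ ÷ 44.009 g/mol = 0.016542 mol
mol H = 2 × 0.2980 g H₂O ÷ 18.015 g/mol = 0.033084 mol
mass O = 0.4085 − (0.19869 + 0.033348) = 0.17646 g → mol O = 0.17646 ÷ 15.999 = 0.011030 mol
Divide by the smallest (0.011030 mol): C 1.500, H 2.999, O 1.000
Multiplying each by 2 gives whole numbers: C 3.00, H 6.00, O 2.00
Empirical formula: C3H6O2
Empirical-formula mass = 74.08 g/mol; 148 ÷ 74.08 ≈ 2, so the molecular formula is C6H12O4.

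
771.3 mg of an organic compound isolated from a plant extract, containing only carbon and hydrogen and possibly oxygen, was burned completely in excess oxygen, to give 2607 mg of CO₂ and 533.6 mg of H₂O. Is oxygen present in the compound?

mol C = 2.607 g CO₂ ÷ 44.009 g/mol = 0.059238 mol
mol H = 2 × 0.5336 g H₂O ÷ 18.015 g/mol = 0.059240 mol
C and H together account for 0.77122 g — essentially the entire 0.7713 g sample — so the compound contains no oxygen.

no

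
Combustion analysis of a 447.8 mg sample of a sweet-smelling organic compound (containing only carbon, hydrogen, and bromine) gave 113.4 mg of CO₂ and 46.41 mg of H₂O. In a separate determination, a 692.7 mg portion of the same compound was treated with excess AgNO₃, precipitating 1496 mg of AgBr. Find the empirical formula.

CH2Br2

mol C = 0.1134 g CO₂ ÷ 44.009 g/mol = 0.0025767 mol
mol H = 2 × 0.04641 g H₂O ÷ 18.015 g/mol = 0.0051524 mol
From the AgBr data: mol Br per gram of compound = (1.496 ÷ 187.772) ÷ 0.6927 = 0.011502 mol/g, so in the 0.4478 g combustion sample mol Br = 0.0051504 mol
Divide by the smallest (0.0025767 mol): C 1.000, H 2.000, Br 1.999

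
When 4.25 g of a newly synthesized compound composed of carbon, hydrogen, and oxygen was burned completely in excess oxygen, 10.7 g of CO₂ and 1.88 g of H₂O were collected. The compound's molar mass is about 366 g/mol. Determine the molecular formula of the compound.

mol C = 10.7 g CO₂ ÷ 44.009 g/mol = 0.2431 mol
mol H = 2 × 1.88 g H₂O ÷ 18.015 g/mol = 0.2087 mol
mass O = 4.25 − (2.920 + 0.2104) = 1.119 g → mol O = 1.119 ÷ 15.999 = 0.06996 mol
Divide by the smallest (0.06996 mol): C 3.475, H 2.983, O 1.000
Multiplying each by 2 gives whole numbers: C 6.95, H 5.97, O 2.00
Empirical formula: C7H6O2
Empirical-formula mass = 122.12 g/mol; 366 ÷ 122.12 ≈ 3, so the molecular formula is C21H18O6.

C21H18O6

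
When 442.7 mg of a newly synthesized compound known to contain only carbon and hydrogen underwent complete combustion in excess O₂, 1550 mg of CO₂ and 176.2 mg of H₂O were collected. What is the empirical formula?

C9H5

mol C = 1.550 g CO₂ ÷ 44.009 g/mol = 0.035220 mol
mol H = 2 × 0.1762 g H₂O ÷ 18.015 g/mol = 0.019561 mol
Divide by the smallest (0.019561 mol): C 1.800, H 1.000
Multiplying each by 5 gives whole numbers: C 9.00, H 5.00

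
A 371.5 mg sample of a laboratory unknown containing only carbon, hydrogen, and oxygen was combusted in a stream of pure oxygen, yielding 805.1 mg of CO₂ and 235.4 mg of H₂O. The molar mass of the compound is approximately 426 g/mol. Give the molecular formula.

mol C = 0.8051 g CO₂ ÷ 44.009 g/mol = 0.018294 mol
mol H = 2 × 0.2354 g H₂O ÷ 18.015 g/mol = 0.026134 mol
mass O = 0.3715 − (0.21973 + 0.026343) = 0.12543 g → mol O = 0.12543 ÷ 15.999 = 0.0078397 mol
Divide by the smallest (0.0078397 mol): C 2.333, H 3.333, O 1.000
Multiplying each by 3 gives whole numbers: C 7.00, H 10.00, O 3.00
Empirical formula: C7H10O3
Empirical-formula mass = 142.15 g/mol; 426 ÷ 142.15 ≈ 3, so the molecular formula is C21H30O9.

C21H30O9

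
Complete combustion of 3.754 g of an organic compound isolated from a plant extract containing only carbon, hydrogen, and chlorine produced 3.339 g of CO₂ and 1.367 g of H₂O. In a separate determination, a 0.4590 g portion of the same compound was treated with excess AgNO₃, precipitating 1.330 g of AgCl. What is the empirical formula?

mol C = 3.339 g CO₂ ÷ 44.009 g/mol = 0.075871 mol
mol H = 2 × 1.367 g H₂O ÷ 18.015 g/mol = 0.15176 mol
From the AgCl data: mol Cl per gram of compound = (1.330 ÷ 143.318) ÷ 0.4590 = 0.020218 mol/g, so in the 3.754 g combustion sample mol Cl = 0.075898 mol
Divide by the smallest (0.075871 mol): C 1.000, H 2.000, Cl 1.000

CH2Cl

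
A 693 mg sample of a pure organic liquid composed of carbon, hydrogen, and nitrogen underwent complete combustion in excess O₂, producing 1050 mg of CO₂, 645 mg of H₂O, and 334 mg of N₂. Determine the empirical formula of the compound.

mol C = 1.05 g CO₂ ÷ 44.009 g/mol = 0.02386 mol
mol H = 2 × 0.645 g H₂O ÷ 18.015 g/mol = 0.07161 mol
mol N = 2 × 0.334 g N₂ ÷ 28.014 g/mol = 0.02385 mol
Divide by the smallest (0.02385 mol): C 1.001, H 3.003, N 1.000

CH3N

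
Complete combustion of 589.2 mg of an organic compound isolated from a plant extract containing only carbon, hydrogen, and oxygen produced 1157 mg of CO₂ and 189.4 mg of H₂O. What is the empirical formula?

C5H4O3

mol C = 1.157 g CO₂ ÷ 44.009 g/mol = 0.026290 mol
mol H = 2 × 0.1894 g H₂O ÷ 18.015 g/mol = 0.021027 mol
mass O = 0.5892 − (0.31577 + 0.021195) = 0.25223 g → mol O = 0.25223 ÷ 15.999 = 0.015766 mol
Divide by the smallest (0.015766 mol): C 1.668, H 1.334, O 1.000
Multiplying each by 3 gives whole numbers: C 5.00, H 4.00, O 3.00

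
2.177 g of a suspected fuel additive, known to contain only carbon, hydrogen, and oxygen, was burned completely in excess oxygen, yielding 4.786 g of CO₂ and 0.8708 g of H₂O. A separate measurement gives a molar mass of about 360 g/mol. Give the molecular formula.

mol C = 4.786 g CO₂ ÷ 44.009 g/mol = 0.10875 mol
mol H = 2 × 0.8708 g H₂O ÷ 18.015 g/mol = 0.096675 mol
mass O = 2.177 − (1.3062 + 0.097448) = 0.77335 g → mol O = 0.77335 ÷ 15.999 = 0.048337 mol
Divide by the smallest (0.048337 mol): C 2.250, H 2.000, O 1.000
Multiplying each by 4 gives whole numbers: C 9.00, H 8.00, O 4.00
Empirical formula: C9H8O4
Empirical-formula mass = 180.16 g/mol; 360 ÷ 180.16 ≈ 2, so the molecular formula is C18H16O8.

C18H16O8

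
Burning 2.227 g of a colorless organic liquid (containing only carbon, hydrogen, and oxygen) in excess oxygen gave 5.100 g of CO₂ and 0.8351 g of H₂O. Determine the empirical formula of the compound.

C5H4O2

mol C = 5.100 g CO₂ ÷ 44.009 g/mol = 0.11589 mol
mol H = 2 × 0.8351 g H₂O ÷ 18.015 g/mol = 0.092712 mol
mass O = 2.227 − (1.3919 + 0.093453) = 0.74165 g → mol O = 0.74165 ÷ 15.999 = 0.046356 mol
Divide by the smallest (0.046356 mol): C 2.500, H 2.000, O 1.000
Multiplying each by 2 gives whole numbers: C 5.00, H 4.00, O 2.00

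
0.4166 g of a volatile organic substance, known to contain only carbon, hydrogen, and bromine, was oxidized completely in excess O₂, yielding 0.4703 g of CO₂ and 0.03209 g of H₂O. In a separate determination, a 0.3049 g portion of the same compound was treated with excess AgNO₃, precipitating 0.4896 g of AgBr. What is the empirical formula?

mol C = 0.4703 g CO₂ ÷ 44.009 g/mol = 0.010686 mol
mol H = 2 × 0.03209 g H₂O ÷ 18.015 g/mol = 0.0035626 mol
From the AgBr data: mol Br per gram of compound = (0.4896 ÷ 187.772) ÷ 0.3049 = 0.0085517 mol/g, so in the 0.4166 g combustion sample mol Br = 0.0035626 mol
Divide by the smallest (0.0035626 mol): C 3.000, H 1.000, Br 1.000

C3HBr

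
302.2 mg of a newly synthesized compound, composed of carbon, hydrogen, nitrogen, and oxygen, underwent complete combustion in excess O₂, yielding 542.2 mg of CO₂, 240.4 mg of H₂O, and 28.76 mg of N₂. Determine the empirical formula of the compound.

mol C = 0.5422 g CO₂ ÷ 44.009 g/mol = 0.012320 mol
mol H = 2 × 0.2404 g H₂O ÷ 18.015 g/mol = 0.026689 mol
mol N = 2 × 0.02876 g N₂ ÷ 28.014 g/mol = 0.0020533 mol
mass O = 0.3022 − (0.14798 + 0.026902 + 0.028760) = 0.098560 g → mol O = 0.098560 ÷ 15.999 = 0.0061604 mol
Divide by the smallest (0.0020533 mol): C 6.000, H 12.998, N 1.000, O 3.000

C6H13NO3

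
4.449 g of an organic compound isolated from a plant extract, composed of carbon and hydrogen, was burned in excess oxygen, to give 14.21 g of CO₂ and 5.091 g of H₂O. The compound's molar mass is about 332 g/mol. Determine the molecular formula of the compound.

C24H42

mol C = 14.21 g CO₂ ÷ 44.009 g/mol = 0.32289 mol
mol H = 2 × 5.091 g H₂O ÷ 18.015 g/mol = 0.56520 mol
Divide by the smallest (0.32289 mol): C 1.000, H 1.750
Multiplying each by 4 gives whole numbers: C 4.00, H 7.00
Empirical formula: C4H7
Empirical-formula mass = 55.10 g/mol; 332 ÷ 55.10 ≈ 6, so the molecular formula is C24H42.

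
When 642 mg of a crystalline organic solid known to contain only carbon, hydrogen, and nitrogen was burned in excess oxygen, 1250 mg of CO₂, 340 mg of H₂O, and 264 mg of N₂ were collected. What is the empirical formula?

C3H4N2

mol C = 1.25 g CO₂ ÷ 44.009 g/mol = 0.02840 mol
mol H = 2 × 0.340 g H₂O ÷ 18.015 g/mol = 0.03775 mol
mol N = 2 × 0.264 g N₂ ÷ 28.014 g/mol = 0.01885 mol
Divide by the smallest (0.01885 mol): C 1.507, H 2.003, N 1.000
Multiplying each by 2 gives whole numbers: C 3.01, H 4.01, N 2.00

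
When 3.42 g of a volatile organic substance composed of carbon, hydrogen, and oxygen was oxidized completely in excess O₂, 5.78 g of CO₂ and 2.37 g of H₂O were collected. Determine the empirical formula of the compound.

mol C = 5.78 g CO₂ ÷ 44.009 g/mol = 0.1313 mol
mol H = 2 × 2.37 g H₂O ÷ 18.015 g/mol = 0.2631 mol
mass O = 3.42 − (1.577 + 0.2652) = 1.577 g → mol O = 1.577 ÷ 15.999 = 0.09859 mol
Divide by the smallest (0.09859 mol): C 1.332, H 2.669, O 1.000
Multiplying each by 3 gives whole numbers: C 4.00, H 8.01, O 3.00

C4H8O3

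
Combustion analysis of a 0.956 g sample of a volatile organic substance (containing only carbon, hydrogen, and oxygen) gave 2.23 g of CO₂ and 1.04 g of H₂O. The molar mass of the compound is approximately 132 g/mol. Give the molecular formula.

C7H16O2

mol C = 2.23 g CO₂ ÷ 44.009 g/mol = 0.05067 mol
mol H = 2 × 1.04 g H₂O ÷ 18.015 g/mol = 0.1155 mol
mass O = 0.956 − (0.6086 + 0.1164) = 0.2310 g → mol O = 0.2310 ÷ 15.999 = 0.01444 mol
Divide by the smallest (0.01444 mol): C 3.509, H 7.997, O 1.000
Multiplying each by 2 gives whole numbers: C 7.02, H 15.99, O 2.00
Empirical formula: C7H16O2
Empirical-formula mass = 132.20 g/mol; 132 ÷ 132.20 ≈ 1, so the molecular formula is C7H16O2.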